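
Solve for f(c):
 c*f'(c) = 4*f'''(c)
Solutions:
 f(c) = C1 + Integral(C2*airyai(2^(1/3)*c/2) + C3*airybi(2^(1/3)*c/2), c)


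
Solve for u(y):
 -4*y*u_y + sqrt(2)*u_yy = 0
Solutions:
 u(y) = C1 + C2*erfi(2^(1/4)*y)


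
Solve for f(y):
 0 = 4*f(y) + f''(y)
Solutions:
 f(y) = C1*sin(2*y) + C2*cos(2*y)


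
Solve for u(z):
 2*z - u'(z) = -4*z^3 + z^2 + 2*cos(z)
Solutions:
 u(z) = C1 + z^4 - z^3/3 + z^2 - 2*sin(z)


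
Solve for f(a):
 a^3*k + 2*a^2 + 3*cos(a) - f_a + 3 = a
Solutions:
 f(a) = C1 + a^4*k/4 + 2*a^3/3 - a^2/2 + 3*a + 3*sin(a)


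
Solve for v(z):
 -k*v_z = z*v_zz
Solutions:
 v(z) = C1 + z^(1 - re(k))*(C2*sin(log(z)*Abs(im(k))) + C3*cos(log(z)*im(k)))


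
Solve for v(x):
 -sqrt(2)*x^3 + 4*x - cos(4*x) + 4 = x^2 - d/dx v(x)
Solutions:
 v(x) = C1 + sqrt(2)*x^4/4 + x^3/3 - 2*x^2 - 4*x + sin(4*x)/4


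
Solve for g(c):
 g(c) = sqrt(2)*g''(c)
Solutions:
 g(c) = C1*exp(-2^(3/4)*c/2) + C2*exp(2^(3/4)*c/2)


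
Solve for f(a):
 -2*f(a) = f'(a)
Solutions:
 f(a) = C1*exp(-2*a)


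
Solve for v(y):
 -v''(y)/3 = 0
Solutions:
 v(y) = C1 + C2*y


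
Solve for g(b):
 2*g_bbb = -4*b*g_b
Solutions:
 g(b) = C1 + Integral(C2*airyai(-2^(1/3)*b) + C3*airybi(-2^(1/3)*b), b)


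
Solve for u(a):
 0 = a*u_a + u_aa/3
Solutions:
 u(a) = C1 + C2*erf(sqrt(6)*a/2)


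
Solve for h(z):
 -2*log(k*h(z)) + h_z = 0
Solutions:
 li(k*h(z))/k = C1 + 2*z


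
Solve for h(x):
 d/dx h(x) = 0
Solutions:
 h(x) = C1


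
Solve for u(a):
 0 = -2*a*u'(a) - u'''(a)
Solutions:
 u(a) = C1 + Integral(C2*airyai(-2^(1/3)*a) + C3*airybi(-2^(1/3)*a), a)


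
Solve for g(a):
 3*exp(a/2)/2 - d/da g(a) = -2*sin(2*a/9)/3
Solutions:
 g(a) = C1 + 3*exp(a/2) - 3*cos(2*a/9)


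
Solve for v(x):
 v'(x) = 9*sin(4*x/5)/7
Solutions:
 v(x) = C1 - 45*cos(4*x/5)/28


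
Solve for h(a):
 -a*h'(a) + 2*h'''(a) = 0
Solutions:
 h(a) = C1 + Integral(C2*airyai(2^(2/3)*a/2) + C3*airybi(2^(2/3)*a/2), a)


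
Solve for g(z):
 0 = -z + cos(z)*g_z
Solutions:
 g(z) = C1 + Integral(z/cos(z), z)


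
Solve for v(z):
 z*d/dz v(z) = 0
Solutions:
 v(z) = C1


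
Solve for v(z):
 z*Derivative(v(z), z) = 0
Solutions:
 v(z) = C1


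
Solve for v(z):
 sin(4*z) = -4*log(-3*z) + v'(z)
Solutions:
 v(z) = C1 + 4*z*log(-z) - 4*z + 4*z*log(3) - cos(4*z)/4


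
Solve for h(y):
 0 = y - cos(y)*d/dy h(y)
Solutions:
 h(y) = C1 + Integral(y/cos(y), y)


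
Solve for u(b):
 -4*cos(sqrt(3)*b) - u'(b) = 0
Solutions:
 u(b) = C1 - 4*sqrt(3)*sin(sqrt(3)*b)/3


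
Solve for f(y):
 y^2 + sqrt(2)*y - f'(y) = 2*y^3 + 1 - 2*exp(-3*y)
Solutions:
 f(y) = C1 - y^4/2 + y^3/3 + sqrt(2)*y^2/2 - y - 2*exp(-3*y)/3


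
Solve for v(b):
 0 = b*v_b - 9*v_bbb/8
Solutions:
 v(b) = C1 + Integral(C2*airyai(2*3^(1/3)*b/3) + C3*airybi(2*3^(1/3)*b/3), b)


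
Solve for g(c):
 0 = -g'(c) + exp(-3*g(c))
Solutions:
 g(c) = log(C1 + 3*c)/3
 g(c) = log((-3^(1/3) - 3^(5/6)*I)*(C1 + c)^(1/3)/2)
 g(c) = log((-3^(1/3) + 3^(5/6)*I)*(C1 + c)^(1/3)/2)


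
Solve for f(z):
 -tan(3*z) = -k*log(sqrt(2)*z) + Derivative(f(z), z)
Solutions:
 f(z) = C1 + k*z*(log(z) - 1) + k*z*log(2)/2 + log(cos(3*z))/3


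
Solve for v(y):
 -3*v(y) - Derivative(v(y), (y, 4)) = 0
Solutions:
 v(y) = (C1*sin(sqrt(2)*3^(1/4)*y/2) + C2*cos(sqrt(2)*3^(1/4)*y/2))*exp(-sqrt(2)*3^(1/4)*y/2) + (C3*sin(sqrt(2)*3^(1/4)*y/2) + C4*cos(sqrt(2)*3^(1/4)*y/2))*exp(sqrt(2)*3^(1/4)*y/2)


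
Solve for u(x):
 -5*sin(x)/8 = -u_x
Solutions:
 u(x) = C1 - 5*cos(x)/8


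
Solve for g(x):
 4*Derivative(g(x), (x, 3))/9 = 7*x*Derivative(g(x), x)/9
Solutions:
 g(x) = C1 + Integral(C2*airyai(14^(1/3)*x/2) + C3*airybi(14^(1/3)*x/2), x)


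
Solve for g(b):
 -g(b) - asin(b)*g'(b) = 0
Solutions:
 g(b) = C1*exp(-Integral(1/asin(b), b))


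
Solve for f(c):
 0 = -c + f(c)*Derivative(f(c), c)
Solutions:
 f(c) = -sqrt(C1 + c^2)
 f(c) = sqrt(C1 + c^2)


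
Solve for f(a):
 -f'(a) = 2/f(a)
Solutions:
 f(a) = -sqrt(C1 - 4*a)
 f(a) = sqrt(C1 - 4*a)


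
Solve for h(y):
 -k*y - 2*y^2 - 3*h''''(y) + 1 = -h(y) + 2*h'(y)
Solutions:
 h(y) = C1*exp(y*(-2^(2/3) + 2^(1/3) + 2)/6)*sin(2^(1/3)*sqrt(3)*y*(1 + 2^(1/3))/6) + C2*exp(y*(-2^(2/3) + 2^(1/3) + 2)/6)*cos(2^(1/3)*sqrt(3)*y*(1 + 2^(1/3))/6) + C3*exp(-y) + C4*exp(y*(-2^(1/3) + 1 + 2^(2/3))/3) + k*y + 2*k + 2*y^2 + 8*y + 15


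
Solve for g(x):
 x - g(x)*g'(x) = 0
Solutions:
 g(x) = -sqrt(C1 + x^2)
 g(x) = sqrt(C1 + x^2)


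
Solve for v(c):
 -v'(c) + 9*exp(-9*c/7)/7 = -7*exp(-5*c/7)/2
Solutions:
 v(c) = C1 - 1/exp(c)^(9/7) - 49*exp(-5*c/7)/10


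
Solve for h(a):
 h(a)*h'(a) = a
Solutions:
 h(a) = -sqrt(C1 + a^2)
 h(a) = sqrt(C1 + a^2)


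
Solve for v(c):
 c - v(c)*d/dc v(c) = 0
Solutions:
 v(c) = -sqrt(C1 + c^2)
 v(c) = sqrt(C1 + c^2)


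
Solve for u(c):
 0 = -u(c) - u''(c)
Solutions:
 u(c) = C1*sin(c) + C2*cos(c)


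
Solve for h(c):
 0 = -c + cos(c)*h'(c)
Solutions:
 h(c) = C1 + Integral(c/cos(c), c)


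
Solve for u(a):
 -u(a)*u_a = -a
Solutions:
 u(a) = -sqrt(C1 + a^2)
 u(a) = sqrt(C1 + a^2)


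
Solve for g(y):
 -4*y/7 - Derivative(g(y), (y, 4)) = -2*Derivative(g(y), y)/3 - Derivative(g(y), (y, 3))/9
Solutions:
 g(y) = C1 + C2*exp(y*(-(81*sqrt(6563) + 6562)^(1/3) - 1/(81*sqrt(6563) + 6562)^(1/3) + 2)/54)*sin(sqrt(3)*y*(-(81*sqrt(6563) + 6562)^(1/3) + (81*sqrt(6563) + 6562)^(-1/3))/54) + C3*exp(y*(-(81*sqrt(6563) + 6562)^(1/3) - 1/(81*sqrt(6563) + 6562)^(1/3) + 2)/54)*cos(sqrt(3)*y*(-(81*sqrt(6563) + 6562)^(1/3) + (81*sqrt(6563) + 6562)^(-1/3))/54) + C4*exp(y*((81*sqrt(6563) + 6562)^(-1/3) + 1 + (81*sqrt(6563) + 6562)^(1/3))/27) + 3*y^2/7


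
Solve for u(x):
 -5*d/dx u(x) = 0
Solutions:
 u(x) = C1


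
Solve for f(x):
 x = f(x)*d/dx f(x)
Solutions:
 f(x) = -sqrt(C1 + x^2)
 f(x) = sqrt(C1 + x^2)


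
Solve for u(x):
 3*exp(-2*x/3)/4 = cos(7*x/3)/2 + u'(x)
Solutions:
 u(x) = C1 - 3*sin(7*x/3)/14 - 9*exp(-2*x/3)/8


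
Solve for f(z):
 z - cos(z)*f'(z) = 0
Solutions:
 f(z) = C1 + Integral(z/cos(z), z)


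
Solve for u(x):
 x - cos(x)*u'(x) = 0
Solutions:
 u(x) = C1 + Integral(x/cos(x), x)


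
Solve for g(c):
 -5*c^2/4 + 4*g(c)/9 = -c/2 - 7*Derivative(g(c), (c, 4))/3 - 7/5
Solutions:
 g(c) = 45*c^2/16 - 9*c/8 + (C1*sin(21^(3/4)*c/21) + C2*cos(21^(3/4)*c/21))*exp(-21^(3/4)*c/21) + (C3*sin(21^(3/4)*c/21) + C4*cos(21^(3/4)*c/21))*exp(21^(3/4)*c/21) - 63/20


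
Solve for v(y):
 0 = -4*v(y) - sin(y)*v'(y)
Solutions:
 v(y) = C1*(cos(y)^2 + 2*cos(y) + 1)/(cos(y)^2 - 2*cos(y) + 1)


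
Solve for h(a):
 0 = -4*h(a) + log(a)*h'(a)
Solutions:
 h(a) = C1*exp(4*li(a))


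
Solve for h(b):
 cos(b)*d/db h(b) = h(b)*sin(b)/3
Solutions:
 h(b) = C1/cos(b)^(1/3)


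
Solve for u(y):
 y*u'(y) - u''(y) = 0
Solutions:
 u(y) = C1 + C2*erfi(sqrt(2)*y/2)


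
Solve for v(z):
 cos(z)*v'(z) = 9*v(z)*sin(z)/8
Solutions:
 v(z) = C1/cos(z)^(9/8)


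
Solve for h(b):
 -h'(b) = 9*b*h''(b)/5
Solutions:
 h(b) = C1 + C2*b^(4/9)


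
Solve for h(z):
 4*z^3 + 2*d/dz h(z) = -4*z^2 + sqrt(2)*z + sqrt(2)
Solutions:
 h(z) = C1 - z^4/2 - 2*z^3/3 + sqrt(2)*z^2/4 + sqrt(2)*z/2


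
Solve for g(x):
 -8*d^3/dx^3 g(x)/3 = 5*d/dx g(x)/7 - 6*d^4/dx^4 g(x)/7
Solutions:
 g(x) = C1 + C2*exp(x*(-2^(1/3)*(81*sqrt(1042105) + 120613)^(1/3) - 1568*2^(2/3)/(81*sqrt(1042105) + 120613)^(1/3) + 112)/108)*sin(2^(1/3)*sqrt(3)*x*(-(81*sqrt(1042105) + 120613)^(1/3) + 1568*2^(1/3)/(81*sqrt(1042105) + 120613)^(1/3))/108) + C3*exp(x*(-2^(1/3)*(81*sqrt(1042105) + 120613)^(1/3) - 1568*2^(2/3)/(81*sqrt(1042105) + 120613)^(1/3) + 112)/108)*cos(2^(1/3)*sqrt(3)*x*(-(81*sqrt(1042105) + 120613)^(1/3) + 1568*2^(1/3)/(81*sqrt(1042105) + 120613)^(1/3))/108) + C4*exp(x*(1568*2^(2/3)/(81*sqrt(1042105) + 120613)^(1/3) + 56 + 2^(1/3)*(81*sqrt(1042105) + 120613)^(1/3))/54)


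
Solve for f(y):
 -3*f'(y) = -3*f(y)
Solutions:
 f(y) = C1*exp(y)


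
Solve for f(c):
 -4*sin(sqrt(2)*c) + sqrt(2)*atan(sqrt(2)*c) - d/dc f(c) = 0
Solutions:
 f(c) = C1 + sqrt(2)*(c*atan(sqrt(2)*c) - sqrt(2)*log(2*c^2 + 1)/4) + 2*sqrt(2)*cos(sqrt(2)*c)


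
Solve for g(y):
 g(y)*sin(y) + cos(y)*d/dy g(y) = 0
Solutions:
 g(y) = C1*cos(y)


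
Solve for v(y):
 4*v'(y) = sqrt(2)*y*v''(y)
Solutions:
 v(y) = C1 + C2*y^(1 + 2*sqrt(2))


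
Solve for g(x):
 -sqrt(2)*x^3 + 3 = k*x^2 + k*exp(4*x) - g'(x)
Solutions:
 g(x) = C1 + k*x^3/3 + k*exp(4*x)/4 + sqrt(2)*x^4/4 - 3*x


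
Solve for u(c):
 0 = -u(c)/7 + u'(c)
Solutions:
 u(c) = C1*exp(c/7)


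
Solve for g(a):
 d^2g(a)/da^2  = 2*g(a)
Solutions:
 g(a) = C1*exp(-sqrt(2)*a) + C2*exp(sqrt(2)*a)


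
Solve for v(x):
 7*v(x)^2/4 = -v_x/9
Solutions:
 v(x) = 4/(C1 + 63*x)


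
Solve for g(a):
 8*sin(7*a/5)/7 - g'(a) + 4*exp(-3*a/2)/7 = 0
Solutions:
 g(a) = C1 - 40*cos(7*a/5)/49 - 8*exp(-3*a/2)/21


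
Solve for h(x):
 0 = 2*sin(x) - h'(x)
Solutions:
 h(x) = C1 - 2*cos(x)


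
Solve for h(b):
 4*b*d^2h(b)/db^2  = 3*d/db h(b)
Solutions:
 h(b) = C1 + C2*b^(7/4)


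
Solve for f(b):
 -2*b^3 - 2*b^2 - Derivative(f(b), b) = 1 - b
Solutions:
 f(b) = C1 - b^4/2 - 2*b^3/3 + b^2/2 - b


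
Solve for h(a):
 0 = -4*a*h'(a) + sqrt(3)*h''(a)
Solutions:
 h(a) = C1 + C2*erfi(sqrt(2)*3^(3/4)*a/3)


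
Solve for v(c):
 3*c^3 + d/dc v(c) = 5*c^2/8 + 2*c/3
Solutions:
 v(c) = C1 - 3*c^4/4 + 5*c^3/24 + c^2/3


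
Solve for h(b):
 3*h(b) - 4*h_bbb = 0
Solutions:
 h(b) = C3*exp(6^(1/3)*b/2) + (C1*sin(2^(1/3)*3^(5/6)*b/4) + C2*cos(2^(1/3)*3^(5/6)*b/4))*exp(-6^(1/3)*b/4)


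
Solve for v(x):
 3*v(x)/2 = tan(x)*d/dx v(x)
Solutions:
 v(x) = C1*sin(x)^(3/2)


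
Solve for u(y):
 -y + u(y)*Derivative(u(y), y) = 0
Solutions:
 u(y) = -sqrt(C1 + y^2)
 u(y) = sqrt(C1 + y^2)


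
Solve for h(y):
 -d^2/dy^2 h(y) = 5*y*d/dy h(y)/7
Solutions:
 h(y) = C1 + C2*erf(sqrt(70)*y/14)


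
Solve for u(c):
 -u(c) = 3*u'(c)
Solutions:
 u(c) = C1*exp(-c/3)


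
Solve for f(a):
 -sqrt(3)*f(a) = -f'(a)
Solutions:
 f(a) = C1*exp(sqrt(3)*a)


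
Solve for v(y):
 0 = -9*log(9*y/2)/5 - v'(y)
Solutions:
 v(y) = C1 - 9*y*log(y)/5 - 18*y*log(3)/5 + 9*y*log(2)/5 + 9*y/5


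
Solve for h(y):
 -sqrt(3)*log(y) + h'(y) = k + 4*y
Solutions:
 h(y) = C1 + k*y + 2*y^2 + sqrt(3)*y*log(y) - sqrt(3)*y


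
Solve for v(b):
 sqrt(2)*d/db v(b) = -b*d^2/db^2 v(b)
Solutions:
 v(b) = C1 + C2*b^(1 - sqrt(2))


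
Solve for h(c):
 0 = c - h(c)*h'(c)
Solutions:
 h(c) = -sqrt(C1 + c^2)
 h(c) = sqrt(C1 + c^2)


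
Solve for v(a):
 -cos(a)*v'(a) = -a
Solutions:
 v(a) = C1 + Integral(a/cos(a), a)


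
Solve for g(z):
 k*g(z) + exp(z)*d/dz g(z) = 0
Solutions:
 g(z) = C1*exp(k*exp(-z))


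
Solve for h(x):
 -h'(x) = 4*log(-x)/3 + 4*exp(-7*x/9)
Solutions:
 h(x) = C1 - 4*x*log(-x)/3 + 4*x/3 + 36*exp(-7*x/9)/7


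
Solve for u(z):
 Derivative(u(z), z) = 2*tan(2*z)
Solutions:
 u(z) = C1 - log(cos(2*z))


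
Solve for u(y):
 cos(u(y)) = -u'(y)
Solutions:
 u(y) = pi - asin((C1 + exp(2*y))/(C1 - exp(2*y)))
 u(y) = asin((C1 + exp(2*y))/(C1 - exp(2*y)))


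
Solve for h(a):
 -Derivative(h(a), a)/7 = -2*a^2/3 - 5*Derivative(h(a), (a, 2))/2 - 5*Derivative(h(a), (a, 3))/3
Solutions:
 h(a) = C1 + C2*exp(a*(-105 + 11*sqrt(105))/140) + C3*exp(-a*(105 + 11*sqrt(105))/140) + 14*a^3/9 + 245*a^2/3 + 26705*a/9


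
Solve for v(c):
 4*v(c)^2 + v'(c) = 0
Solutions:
 v(c) = 1/(C1 + 4*c)


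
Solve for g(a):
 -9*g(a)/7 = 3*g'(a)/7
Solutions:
 g(a) = C1*exp(-3*a)


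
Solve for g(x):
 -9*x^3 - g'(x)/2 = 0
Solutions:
 g(x) = C1 - 9*x^4/2


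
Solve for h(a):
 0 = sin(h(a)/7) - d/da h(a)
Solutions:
 -a + 7*log(cos(h(a)/7) - 1)/2 - 7*log(cos(h(a)/7) + 1)/2 = C1


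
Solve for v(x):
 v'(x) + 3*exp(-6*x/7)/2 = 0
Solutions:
 v(x) = C1 + 7*exp(-6*x/7)/4


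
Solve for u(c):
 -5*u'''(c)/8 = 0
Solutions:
 u(c) = C1 + C2*c + C3*c^2


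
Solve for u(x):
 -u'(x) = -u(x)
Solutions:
 u(x) = C1*exp(x)


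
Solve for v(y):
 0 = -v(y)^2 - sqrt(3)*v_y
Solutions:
 v(y) = 3/(C1 + sqrt(3)*y)


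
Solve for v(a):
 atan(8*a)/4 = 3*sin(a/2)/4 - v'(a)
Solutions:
 v(a) = C1 - a*atan(8*a)/4 + log(64*a^2 + 1)/64 - 3*cos(a/2)/2


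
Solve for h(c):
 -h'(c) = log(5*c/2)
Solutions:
 h(c) = C1 - c*log(c) + c*log(2/5) + c


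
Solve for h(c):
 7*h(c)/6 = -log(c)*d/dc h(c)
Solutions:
 h(c) = C1*exp(-7*li(c)/6)


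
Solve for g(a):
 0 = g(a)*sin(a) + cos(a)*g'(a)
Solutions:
 g(a) = C1*cos(a)


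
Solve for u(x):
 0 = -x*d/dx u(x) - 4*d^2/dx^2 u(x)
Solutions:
 u(x) = C1 + C2*erf(sqrt(2)*x/4)


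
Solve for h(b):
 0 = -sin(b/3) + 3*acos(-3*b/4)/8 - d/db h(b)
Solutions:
 h(b) = C1 + 3*b*acos(-3*b/4)/8 + sqrt(16 - 9*b^2)/8 + 3*cos(b/3)


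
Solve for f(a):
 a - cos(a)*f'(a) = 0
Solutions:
 f(a) = C1 + Integral(a/cos(a), a)


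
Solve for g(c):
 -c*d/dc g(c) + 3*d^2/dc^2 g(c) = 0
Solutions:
 g(c) = C1 + C2*erfi(sqrt(6)*c/6)


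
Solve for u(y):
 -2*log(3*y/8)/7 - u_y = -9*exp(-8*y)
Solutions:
 u(y) = C1 - 2*y*log(y)/7 + 2*y*(-log(3) + 1 + 3*log(2))/7 - 9*exp(-8*y)/8


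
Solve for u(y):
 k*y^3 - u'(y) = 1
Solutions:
 u(y) = C1 + k*y^4/4 - y


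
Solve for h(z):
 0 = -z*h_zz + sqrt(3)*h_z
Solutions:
 h(z) = C1 + C2*z^(1 + sqrt(3))


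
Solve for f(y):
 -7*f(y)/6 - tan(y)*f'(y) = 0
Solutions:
 f(y) = C1/sin(y)^(7/6)


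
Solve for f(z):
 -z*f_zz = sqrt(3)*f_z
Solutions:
 f(z) = C1 + C2*z^(1 - sqrt(3))


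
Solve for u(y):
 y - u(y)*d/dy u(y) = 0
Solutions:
 u(y) = -sqrt(C1 + y^2)
 u(y) = sqrt(C1 + y^2)


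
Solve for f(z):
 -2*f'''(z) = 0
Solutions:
 f(z) = C1 + C2*z + C3*z^2


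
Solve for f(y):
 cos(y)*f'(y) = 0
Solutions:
 f(y) = C1


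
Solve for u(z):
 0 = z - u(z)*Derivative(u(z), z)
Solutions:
 u(z) = -sqrt(C1 + z^2)
 u(z) = sqrt(C1 + z^2)


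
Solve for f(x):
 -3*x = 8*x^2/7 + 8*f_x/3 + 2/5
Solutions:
 f(x) = C1 - x^3/7 - 9*x^2/16 - 3*x/20


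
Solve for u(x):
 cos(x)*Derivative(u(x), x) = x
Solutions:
 u(x) = C1 + Integral(x/cos(x), x)


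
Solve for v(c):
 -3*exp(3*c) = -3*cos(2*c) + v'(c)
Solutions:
 v(c) = C1 - exp(3*c) + 3*sin(2*c)/2


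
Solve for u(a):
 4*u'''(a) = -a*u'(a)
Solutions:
 u(a) = C1 + Integral(C2*airyai(-2^(1/3)*a/2) + C3*airybi(-2^(1/3)*a/2), a)


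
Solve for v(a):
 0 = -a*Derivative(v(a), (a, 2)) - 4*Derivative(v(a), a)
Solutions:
 v(a) = C1 + C2/a^3


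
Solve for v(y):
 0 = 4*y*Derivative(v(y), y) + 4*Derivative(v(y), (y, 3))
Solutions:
 v(y) = C1 + Integral(C2*airyai(-y) + C3*airybi(-y), y)


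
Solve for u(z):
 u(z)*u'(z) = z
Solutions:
 u(z) = -sqrt(C1 + z^2)
 u(z) = sqrt(C1 + z^2)


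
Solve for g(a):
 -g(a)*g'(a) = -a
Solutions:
 g(a) = -sqrt(C1 + a^2)
 g(a) = sqrt(C1 + a^2)


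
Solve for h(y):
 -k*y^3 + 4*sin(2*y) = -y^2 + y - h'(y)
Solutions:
 h(y) = C1 + k*y^4/4 - y^3/3 + y^2/2 + 2*cos(2*y)


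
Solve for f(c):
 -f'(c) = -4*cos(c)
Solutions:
 f(c) = C1 + 4*sin(c)


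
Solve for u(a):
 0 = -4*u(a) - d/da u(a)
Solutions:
 u(a) = C1*exp(-4*a)


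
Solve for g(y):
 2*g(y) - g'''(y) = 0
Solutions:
 g(y) = C3*exp(2^(1/3)*y) + (C1*sin(2^(1/3)*sqrt(3)*y/2) + C2*cos(2^(1/3)*sqrt(3)*y/2))*exp(-2^(1/3)*y/2)


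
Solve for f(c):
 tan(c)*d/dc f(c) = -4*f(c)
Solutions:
 f(c) = C1/sin(c)^4


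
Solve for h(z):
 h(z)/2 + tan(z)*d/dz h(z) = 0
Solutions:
 h(z) = C1/sqrt(sin(z))


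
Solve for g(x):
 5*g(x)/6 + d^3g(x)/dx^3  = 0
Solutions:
 g(x) = C3*exp(-5^(1/3)*6^(2/3)*x/6) + (C1*sin(2^(2/3)*3^(1/6)*5^(1/3)*x/4) + C2*cos(2^(2/3)*3^(1/6)*5^(1/3)*x/4))*exp(5^(1/3)*6^(2/3)*x/12)


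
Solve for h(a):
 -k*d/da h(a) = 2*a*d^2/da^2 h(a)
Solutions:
 h(a) = C1 + a^(1 - re(k)/2)*(C2*sin(log(a)*Abs(im(k))/2) + C3*cos(log(a)*im(k)/2))


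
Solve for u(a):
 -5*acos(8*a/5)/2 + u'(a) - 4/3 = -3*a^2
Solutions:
 u(a) = C1 - a^3 + 5*a*acos(8*a/5)/2 + 4*a/3 - 5*sqrt(25 - 64*a^2)/16


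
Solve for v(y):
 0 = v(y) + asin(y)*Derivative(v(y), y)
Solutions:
 v(y) = C1*exp(-Integral(1/asin(y), y))


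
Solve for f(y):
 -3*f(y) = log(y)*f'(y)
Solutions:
 f(y) = C1*exp(-3*li(y))


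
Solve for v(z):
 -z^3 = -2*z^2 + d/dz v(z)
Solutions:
 v(z) = C1 - z^4/4 + 2*z^3/3


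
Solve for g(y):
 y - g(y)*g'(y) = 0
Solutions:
 g(y) = -sqrt(C1 + y^2)
 g(y) = sqrt(C1 + y^2)


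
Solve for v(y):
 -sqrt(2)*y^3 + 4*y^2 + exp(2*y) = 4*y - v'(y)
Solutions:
 v(y) = C1 + sqrt(2)*y^4/4 - 4*y^3/3 + 2*y^2 - exp(2*y)/2


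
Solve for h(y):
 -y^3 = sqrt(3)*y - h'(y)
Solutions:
 h(y) = C1 + y^4/4 + sqrt(3)*y^2/2


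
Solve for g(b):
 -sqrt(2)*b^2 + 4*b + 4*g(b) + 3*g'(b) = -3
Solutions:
 g(b) = C1*exp(-4*b/3) + sqrt(2)*b^2/4 - b - 3*sqrt(2)*b/8 + 9*sqrt(2)/32


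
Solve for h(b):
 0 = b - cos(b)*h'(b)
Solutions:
 h(b) = C1 + Integral(b/cos(b), b)


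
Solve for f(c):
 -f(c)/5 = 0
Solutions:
 f(c) = 0


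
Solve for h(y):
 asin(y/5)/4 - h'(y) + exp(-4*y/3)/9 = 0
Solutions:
 h(y) = C1 + y*asin(y/5)/4 + sqrt(25 - y^2)/4 - exp(-4*y/3)/12


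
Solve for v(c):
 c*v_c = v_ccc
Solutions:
 v(c) = C1 + Integral(C2*airyai(c) + C3*airybi(c), c)


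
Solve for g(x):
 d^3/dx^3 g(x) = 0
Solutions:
 g(x) = C1 + C2*x + C3*x^2


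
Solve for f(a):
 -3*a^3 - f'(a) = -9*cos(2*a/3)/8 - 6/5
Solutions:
 f(a) = C1 - 3*a^4/4 + 6*a/5 + 27*sin(2*a/3)/16


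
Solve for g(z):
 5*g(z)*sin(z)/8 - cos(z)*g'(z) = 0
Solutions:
 g(z) = C1/cos(z)^(5/8)


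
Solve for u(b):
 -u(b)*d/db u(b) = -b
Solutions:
 u(b) = -sqrt(C1 + b^2)
 u(b) = sqrt(C1 + b^2)


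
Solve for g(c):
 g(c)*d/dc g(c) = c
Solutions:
 g(c) = -sqrt(C1 + c^2)
 g(c) = sqrt(C1 + c^2)


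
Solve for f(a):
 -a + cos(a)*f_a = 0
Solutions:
 f(a) = C1 + Integral(a/cos(a), a)


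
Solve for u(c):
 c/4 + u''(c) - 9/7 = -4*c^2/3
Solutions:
 u(c) = C1 + C2*c - c^4/9 - c^3/24 + 9*c^2/14


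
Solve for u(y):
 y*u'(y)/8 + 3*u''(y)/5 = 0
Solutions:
 u(y) = C1 + C2*erf(sqrt(15)*y/12)


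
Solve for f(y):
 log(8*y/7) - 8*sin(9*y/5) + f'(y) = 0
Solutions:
 f(y) = C1 - y*log(y) - 3*y*log(2) + y + y*log(7) - 40*cos(9*y/5)/9


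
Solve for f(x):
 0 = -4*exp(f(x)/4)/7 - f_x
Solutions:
 f(x) = 4*log(1/(C1 + 4*x)) + 4*log(28)


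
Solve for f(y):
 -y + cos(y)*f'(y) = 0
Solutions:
 f(y) = C1 + Integral(y/cos(y), y)


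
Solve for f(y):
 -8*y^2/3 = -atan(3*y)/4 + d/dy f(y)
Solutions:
 f(y) = C1 - 8*y^3/9 + y*atan(3*y)/4 - log(9*y^2 + 1)/24


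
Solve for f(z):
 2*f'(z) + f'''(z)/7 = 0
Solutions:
 f(z) = C1 + C2*sin(sqrt(14)*z) + C3*cos(sqrt(14)*z)


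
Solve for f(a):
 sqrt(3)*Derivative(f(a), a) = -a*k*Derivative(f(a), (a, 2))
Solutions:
 f(a) = C1 + a^(((re(k) - sqrt(3))*re(k) + im(k)^2)/(re(k)^2 + im(k)^2))*(C2*sin(sqrt(3)*log(a)*Abs(im(k))/(re(k)^2 + im(k)^2)) + C3*cos(sqrt(3)*log(a)*im(k)/(re(k)^2 + im(k)^2)))


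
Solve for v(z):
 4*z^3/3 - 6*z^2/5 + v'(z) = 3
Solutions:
 v(z) = C1 - z^4/3 + 2*z^3/5 + 3*z


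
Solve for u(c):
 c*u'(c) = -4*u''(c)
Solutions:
 u(c) = C1 + C2*erf(sqrt(2)*c/4)


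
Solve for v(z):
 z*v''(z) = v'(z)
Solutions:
 v(z) = C1 + C2*z^2


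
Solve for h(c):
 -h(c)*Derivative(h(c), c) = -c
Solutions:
 h(c) = -sqrt(C1 + c^2)
 h(c) = sqrt(C1 + c^2)


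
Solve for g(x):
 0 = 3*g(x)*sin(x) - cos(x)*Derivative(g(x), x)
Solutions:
 g(x) = C1/cos(x)^3


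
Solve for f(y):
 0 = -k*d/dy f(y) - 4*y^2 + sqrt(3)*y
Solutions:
 f(y) = C1 - 4*y^3/(3*k) + sqrt(3)*y^2/(2*k)


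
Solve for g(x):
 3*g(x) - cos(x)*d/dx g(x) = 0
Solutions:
 g(x) = C1*(sin(x) + 1)^(3/2)/(sin(x) - 1)^(3/2)


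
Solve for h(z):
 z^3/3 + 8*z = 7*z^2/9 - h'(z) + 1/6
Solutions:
 h(z) = C1 - z^4/12 + 7*z^3/27 - 4*z^2 + z/6


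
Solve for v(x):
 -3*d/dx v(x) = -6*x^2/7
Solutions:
 v(x) = C1 + 2*x^3/21


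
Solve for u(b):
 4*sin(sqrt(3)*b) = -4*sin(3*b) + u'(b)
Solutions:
 u(b) = C1 - 4*cos(3*b)/3 - 4*sqrt(3)*cos(sqrt(3)*b)/3


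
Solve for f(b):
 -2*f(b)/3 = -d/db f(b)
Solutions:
 f(b) = C1*exp(2*b/3)


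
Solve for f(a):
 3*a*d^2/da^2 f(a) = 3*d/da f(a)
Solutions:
 f(a) = C1 + C2*a^2


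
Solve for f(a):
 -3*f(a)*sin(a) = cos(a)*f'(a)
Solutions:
 f(a) = C1*cos(a)^3


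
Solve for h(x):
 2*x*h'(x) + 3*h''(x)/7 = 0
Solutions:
 h(x) = C1 + C2*erf(sqrt(21)*x/3)


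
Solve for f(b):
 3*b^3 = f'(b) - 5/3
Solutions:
 f(b) = C1 + 3*b^4/4 + 5*b/3


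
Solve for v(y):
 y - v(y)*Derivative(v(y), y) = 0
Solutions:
 v(y) = -sqrt(C1 + y^2)
 v(y) = sqrt(C1 + y^2)


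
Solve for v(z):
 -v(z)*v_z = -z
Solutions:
 v(z) = -sqrt(C1 + z^2)
 v(z) = sqrt(C1 + z^2)


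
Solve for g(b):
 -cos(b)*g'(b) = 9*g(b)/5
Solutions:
 g(b) = C1*(sin(b) - 1)^(9/10)/(sin(b) + 1)^(9/10)


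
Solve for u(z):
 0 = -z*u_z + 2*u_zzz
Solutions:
 u(z) = C1 + Integral(C2*airyai(2^(2/3)*z/2) + C3*airybi(2^(2/3)*z/2), z)


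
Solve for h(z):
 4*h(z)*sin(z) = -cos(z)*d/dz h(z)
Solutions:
 h(z) = C1*cos(z)^4


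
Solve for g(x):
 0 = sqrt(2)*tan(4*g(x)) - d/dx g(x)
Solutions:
 g(x) = -asin(C1*exp(4*sqrt(2)*x))/4 + pi/4
 g(x) = asin(C1*exp(4*sqrt(2)*x))/4


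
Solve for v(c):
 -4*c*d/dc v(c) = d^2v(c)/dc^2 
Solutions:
 v(c) = C1 + C2*erf(sqrt(2)*c)


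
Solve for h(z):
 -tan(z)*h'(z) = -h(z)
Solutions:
 h(z) = C1*sin(z)


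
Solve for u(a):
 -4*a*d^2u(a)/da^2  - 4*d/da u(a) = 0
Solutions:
 u(a) = C1 + C2*log(a)


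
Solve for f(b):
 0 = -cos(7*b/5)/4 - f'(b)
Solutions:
 f(b) = C1 - 5*sin(7*b/5)/28


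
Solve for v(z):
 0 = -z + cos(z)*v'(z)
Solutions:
 v(z) = C1 + Integral(z/cos(z), z)


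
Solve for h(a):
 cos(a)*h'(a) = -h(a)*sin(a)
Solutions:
 h(a) = C1*cos(a)


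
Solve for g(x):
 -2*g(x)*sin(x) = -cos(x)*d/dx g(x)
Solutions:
 g(x) = C1/cos(x)^2


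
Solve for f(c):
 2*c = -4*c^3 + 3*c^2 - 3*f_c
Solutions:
 f(c) = C1 - c^4/3 + c^3/3 - c^2/3


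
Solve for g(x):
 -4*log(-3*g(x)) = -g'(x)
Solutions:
 -Integral(1/(log(-_y) + log(3)), (_y, g(x)))/4 = C1 - x


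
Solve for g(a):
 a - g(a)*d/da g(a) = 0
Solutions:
 g(a) = -sqrt(C1 + a^2)
 g(a) = sqrt(C1 + a^2)


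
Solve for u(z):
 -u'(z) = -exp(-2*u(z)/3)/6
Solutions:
 u(z) = 3*log(-sqrt(C1 + z)) - 3*log(3)
 u(z) = 3*log(C1 + z)/2 - 3*log(3)


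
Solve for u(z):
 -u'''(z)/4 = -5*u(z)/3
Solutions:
 u(z) = C3*exp(20^(1/3)*3^(2/3)*z/3) + (C1*sin(20^(1/3)*3^(1/6)*z/2) + C2*cos(20^(1/3)*3^(1/6)*z/2))*exp(-20^(1/3)*3^(2/3)*z/6)


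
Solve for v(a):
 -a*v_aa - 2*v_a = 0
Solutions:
 v(a) = C1 + C2/a


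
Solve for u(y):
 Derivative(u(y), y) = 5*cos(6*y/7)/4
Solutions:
 u(y) = C1 + 35*sin(6*y/7)/24


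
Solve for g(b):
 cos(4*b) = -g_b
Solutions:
 g(b) = C1 - sin(4*b)/4


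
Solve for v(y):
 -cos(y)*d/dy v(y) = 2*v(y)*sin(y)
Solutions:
 v(y) = C1*cos(y)^2


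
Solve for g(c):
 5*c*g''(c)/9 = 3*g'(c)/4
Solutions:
 g(c) = C1 + C2*c^(47/20)


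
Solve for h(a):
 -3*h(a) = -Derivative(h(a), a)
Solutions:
 h(a) = C1*exp(3*a)


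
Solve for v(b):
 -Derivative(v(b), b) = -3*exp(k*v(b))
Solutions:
 v(b) = Piecewise((log(-1/(C1*k + 3*b*k))/k, Ne(k, 0)), (nan, True))
 v(b) = Piecewise((C1 + 3*b, Eq(k, 0)), (nan, True))


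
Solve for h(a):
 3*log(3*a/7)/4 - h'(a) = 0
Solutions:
 h(a) = C1 + 3*a*log(a)/4 - 3*a*log(7)/4 - 3*a/4 + 3*a*log(3)/4


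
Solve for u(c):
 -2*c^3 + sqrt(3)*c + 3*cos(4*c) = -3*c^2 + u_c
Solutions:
 u(c) = C1 - c^4/2 + c^3 + sqrt(3)*c^2/2 + 3*sin(4*c)/4


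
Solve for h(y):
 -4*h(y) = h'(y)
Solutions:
 h(y) = C1*exp(-4*y)


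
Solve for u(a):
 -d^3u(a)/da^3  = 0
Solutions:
 u(a) = C1 + C2*a + C3*a^2


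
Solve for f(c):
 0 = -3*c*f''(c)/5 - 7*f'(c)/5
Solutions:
 f(c) = C1 + C2/c^(4/3)


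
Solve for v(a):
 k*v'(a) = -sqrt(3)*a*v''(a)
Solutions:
 v(a) = C1 + a^(-sqrt(3)*re(k)/3 + 1)*(C2*sin(sqrt(3)*log(a)*Abs(im(k))/3) + C3*cos(sqrt(3)*log(a)*im(k)/3))


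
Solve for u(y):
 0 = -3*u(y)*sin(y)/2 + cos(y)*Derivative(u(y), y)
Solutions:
 u(y) = C1/cos(y)^(3/2)


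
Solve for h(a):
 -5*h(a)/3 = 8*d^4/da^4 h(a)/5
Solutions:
 h(a) = (C1*sin(sqrt(5)*6^(3/4)*a/12) + C2*cos(sqrt(5)*6^(3/4)*a/12))*exp(-sqrt(5)*6^(3/4)*a/12) + (C3*sin(sqrt(5)*6^(3/4)*a/12) + C4*cos(sqrt(5)*6^(3/4)*a/12))*exp(sqrt(5)*6^(3/4)*a/12)


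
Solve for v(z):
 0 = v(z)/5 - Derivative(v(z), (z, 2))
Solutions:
 v(z) = C1*exp(-sqrt(5)*z/5) + C2*exp(sqrt(5)*z/5)


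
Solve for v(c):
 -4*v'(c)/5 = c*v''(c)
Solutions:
 v(c) = C1 + C2*c^(1/5)


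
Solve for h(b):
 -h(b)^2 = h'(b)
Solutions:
 h(b) = 1/(C1 + b)


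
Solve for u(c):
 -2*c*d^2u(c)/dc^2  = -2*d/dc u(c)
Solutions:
 u(c) = C1 + C2*c^2


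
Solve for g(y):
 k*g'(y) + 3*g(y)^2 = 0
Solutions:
 g(y) = k/(C1*k + 3*y)


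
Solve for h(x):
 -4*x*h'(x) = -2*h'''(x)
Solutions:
 h(x) = C1 + Integral(C2*airyai(2^(1/3)*x) + C3*airybi(2^(1/3)*x), x)


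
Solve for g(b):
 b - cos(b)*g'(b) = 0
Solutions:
 g(b) = C1 + Integral(b/cos(b), b)


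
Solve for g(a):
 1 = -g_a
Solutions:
 g(a) = C1 - a


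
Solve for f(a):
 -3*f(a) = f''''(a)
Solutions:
 f(a) = (C1*sin(sqrt(2)*3^(1/4)*a/2) + C2*cos(sqrt(2)*3^(1/4)*a/2))*exp(-sqrt(2)*3^(1/4)*a/2) + (C3*sin(sqrt(2)*3^(1/4)*a/2) + C4*cos(sqrt(2)*3^(1/4)*a/2))*exp(sqrt(2)*3^(1/4)*a/2)


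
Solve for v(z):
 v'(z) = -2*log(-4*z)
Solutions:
 v(z) = C1 - 2*z*log(-z) + 2*z*(1 - 2*log(2))


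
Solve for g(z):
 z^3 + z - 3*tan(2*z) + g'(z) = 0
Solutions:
 g(z) = C1 - z^4/4 - z^2/2 - 3*log(cos(2*z))/2


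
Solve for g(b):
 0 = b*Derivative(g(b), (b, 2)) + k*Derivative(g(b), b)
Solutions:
 g(b) = C1 + b^(1 - re(k))*(C2*sin(log(b)*Abs(im(k))) + C3*cos(log(b)*im(k)))


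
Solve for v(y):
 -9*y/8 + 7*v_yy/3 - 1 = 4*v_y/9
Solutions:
 v(y) = C1 + C2*exp(4*y/21) - 81*y^2/64 - 1989*y/128


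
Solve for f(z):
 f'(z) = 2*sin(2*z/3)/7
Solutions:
 f(z) = C1 - 3*cos(2*z/3)/7


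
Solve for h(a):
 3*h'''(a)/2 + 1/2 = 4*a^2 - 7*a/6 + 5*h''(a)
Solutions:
 h(a) = C1 + C2*a + C3*exp(10*a/3) - a^4/15 - 37*a^3/900 + 13*a^2/1000


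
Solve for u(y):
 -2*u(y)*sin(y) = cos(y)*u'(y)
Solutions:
 u(y) = C1*cos(y)^2


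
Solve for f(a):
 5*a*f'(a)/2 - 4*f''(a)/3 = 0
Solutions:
 f(a) = C1 + C2*erfi(sqrt(15)*a/4)


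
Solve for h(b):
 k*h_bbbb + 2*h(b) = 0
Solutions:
 h(b) = C1*exp(-2^(1/4)*b*(-1/k)^(1/4)) + C2*exp(2^(1/4)*b*(-1/k)^(1/4)) + C3*exp(-2^(1/4)*I*b*(-1/k)^(1/4)) + C4*exp(2^(1/4)*I*b*(-1/k)^(1/4))


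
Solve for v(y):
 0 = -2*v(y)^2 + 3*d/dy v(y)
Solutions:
 v(y) = -3/(C1 + 2*y)


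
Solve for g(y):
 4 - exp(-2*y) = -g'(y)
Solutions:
 g(y) = C1 - 4*y - exp(-2*y)/2


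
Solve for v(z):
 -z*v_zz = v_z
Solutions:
 v(z) = C1 + C2*log(z)


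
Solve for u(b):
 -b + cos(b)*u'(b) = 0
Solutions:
 u(b) = C1 + Integral(b/cos(b), b)


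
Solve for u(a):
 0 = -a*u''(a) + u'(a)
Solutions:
 u(a) = C1 + C2*a^2


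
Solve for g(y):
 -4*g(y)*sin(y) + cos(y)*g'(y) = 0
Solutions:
 g(y) = C1/cos(y)^4


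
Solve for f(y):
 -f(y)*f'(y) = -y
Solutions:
 f(y) = -sqrt(C1 + y^2)
 f(y) = sqrt(C1 + y^2)


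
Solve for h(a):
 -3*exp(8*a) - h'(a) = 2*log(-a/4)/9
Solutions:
 h(a) = C1 - 2*a*log(-a)/9 + 2*a*(1 + 2*log(2))/9 - 3*exp(8*a)/8


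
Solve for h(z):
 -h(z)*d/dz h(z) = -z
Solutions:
 h(z) = -sqrt(C1 + z^2)
 h(z) = sqrt(C1 + z^2)


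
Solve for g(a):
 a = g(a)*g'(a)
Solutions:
 g(a) = -sqrt(C1 + a^2)
 g(a) = sqrt(C1 + a^2)


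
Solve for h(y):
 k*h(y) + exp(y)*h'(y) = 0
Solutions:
 h(y) = C1*exp(k*exp(-y))


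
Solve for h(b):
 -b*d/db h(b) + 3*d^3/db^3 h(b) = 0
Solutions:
 h(b) = C1 + Integral(C2*airyai(3^(2/3)*b/3) + C3*airybi(3^(2/3)*b/3), b)


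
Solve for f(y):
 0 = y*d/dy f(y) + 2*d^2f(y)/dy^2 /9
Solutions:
 f(y) = C1 + C2*erf(3*y/2)


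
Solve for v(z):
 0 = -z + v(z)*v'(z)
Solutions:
 v(z) = -sqrt(C1 + z^2)
 v(z) = sqrt(C1 + z^2)


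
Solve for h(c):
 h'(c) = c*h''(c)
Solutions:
 h(c) = C1 + C2*c^2


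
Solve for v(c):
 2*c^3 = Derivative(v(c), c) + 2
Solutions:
 v(c) = C1 + c^4/2 - 2*c


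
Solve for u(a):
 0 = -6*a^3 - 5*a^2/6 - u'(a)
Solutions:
 u(a) = C1 - 3*a^4/2 - 5*a^3/18


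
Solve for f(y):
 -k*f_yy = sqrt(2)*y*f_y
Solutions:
 f(y) = C1 + C2*sqrt(k)*erf(2^(3/4)*y*sqrt(1/k)/2)


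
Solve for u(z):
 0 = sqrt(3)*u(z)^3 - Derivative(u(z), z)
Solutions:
 u(z) = -sqrt(2)*sqrt(-1/(C1 + sqrt(3)*z))/2
 u(z) = sqrt(2)*sqrt(-1/(C1 + sqrt(3)*z))/2


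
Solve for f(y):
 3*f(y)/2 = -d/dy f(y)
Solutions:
 f(y) = C1*exp(-3*y/2)


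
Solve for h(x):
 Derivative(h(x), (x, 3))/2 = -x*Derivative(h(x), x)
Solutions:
 h(x) = C1 + Integral(C2*airyai(-2^(1/3)*x) + C3*airybi(-2^(1/3)*x), x)


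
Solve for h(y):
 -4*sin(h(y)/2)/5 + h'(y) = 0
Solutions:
 -4*y/5 + log(cos(h(y)/2) - 1) - log(cos(h(y)/2) + 1) = C1


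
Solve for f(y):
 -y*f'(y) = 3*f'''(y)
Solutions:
 f(y) = C1 + Integral(C2*airyai(-3^(2/3)*y/3) + C3*airybi(-3^(2/3)*y/3), y)


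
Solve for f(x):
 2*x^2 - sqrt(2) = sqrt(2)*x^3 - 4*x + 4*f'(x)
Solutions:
 f(x) = C1 - sqrt(2)*x^4/16 + x^3/6 + x^2/2 - sqrt(2)*x/4


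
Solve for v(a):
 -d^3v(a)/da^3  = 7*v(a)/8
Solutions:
 v(a) = C3*exp(-7^(1/3)*a/2) + (C1*sin(sqrt(3)*7^(1/3)*a/4) + C2*cos(sqrt(3)*7^(1/3)*a/4))*exp(7^(1/3)*a/4)


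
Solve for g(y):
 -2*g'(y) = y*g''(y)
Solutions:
 g(y) = C1 + C2/y


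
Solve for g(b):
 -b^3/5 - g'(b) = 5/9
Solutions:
 g(b) = C1 - b^4/20 - 5*b/9


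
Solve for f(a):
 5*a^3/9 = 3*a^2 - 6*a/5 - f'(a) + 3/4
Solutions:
 f(a) = C1 - 5*a^4/36 + a^3 - 3*a^2/5 + 3*a/4


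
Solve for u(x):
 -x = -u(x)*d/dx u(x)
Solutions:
 u(x) = -sqrt(C1 + x^2)
 u(x) = sqrt(C1 + x^2)


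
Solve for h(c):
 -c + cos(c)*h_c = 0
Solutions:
 h(c) = C1 + Integral(c/cos(c), c)


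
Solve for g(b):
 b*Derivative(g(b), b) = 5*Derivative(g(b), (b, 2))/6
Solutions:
 g(b) = C1 + C2*erfi(sqrt(15)*b/5)


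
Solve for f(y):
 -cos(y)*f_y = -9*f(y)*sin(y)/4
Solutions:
 f(y) = C1/cos(y)^(9/4)


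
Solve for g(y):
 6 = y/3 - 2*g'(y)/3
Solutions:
 g(y) = C1 + y^2/4 - 9*y


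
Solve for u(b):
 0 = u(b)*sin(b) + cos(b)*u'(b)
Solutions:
 u(b) = C1*cos(b)


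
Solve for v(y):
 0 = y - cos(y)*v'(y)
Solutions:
 v(y) = C1 + Integral(y/cos(y), y)


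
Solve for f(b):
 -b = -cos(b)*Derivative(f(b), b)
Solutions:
 f(b) = C1 + Integral(b/cos(b), b)


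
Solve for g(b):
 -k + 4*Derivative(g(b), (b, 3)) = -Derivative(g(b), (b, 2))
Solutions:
 g(b) = C1 + C2*b + C3*exp(-b/4) + b^2*k/2


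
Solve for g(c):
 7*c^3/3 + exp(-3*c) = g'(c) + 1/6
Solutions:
 g(c) = C1 + 7*c^4/12 - c/6 - exp(-3*c)/3


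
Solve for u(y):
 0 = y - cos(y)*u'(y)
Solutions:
 u(y) = C1 + Integral(y/cos(y), y)


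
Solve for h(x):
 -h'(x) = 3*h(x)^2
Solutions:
 h(x) = 1/(C1 + 3*x)


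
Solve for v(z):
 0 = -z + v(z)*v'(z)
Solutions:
 v(z) = -sqrt(C1 + z^2)
 v(z) = sqrt(C1 + z^2)


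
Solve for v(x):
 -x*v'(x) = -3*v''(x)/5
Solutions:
 v(x) = C1 + C2*erfi(sqrt(30)*x/6)


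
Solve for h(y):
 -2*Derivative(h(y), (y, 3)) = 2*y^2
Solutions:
 h(y) = C1 + C2*y + C3*y^2 - y^5/60


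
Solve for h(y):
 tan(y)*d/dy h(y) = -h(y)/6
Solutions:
 h(y) = C1/sin(y)^(1/6)


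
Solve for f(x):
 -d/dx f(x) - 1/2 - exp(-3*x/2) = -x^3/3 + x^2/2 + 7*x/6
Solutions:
 f(x) = C1 + x^4/12 - x^3/6 - 7*x^2/12 - x/2 + 2*exp(-3*x/2)/3


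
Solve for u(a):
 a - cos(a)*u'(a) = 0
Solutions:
 u(a) = C1 + Integral(a/cos(a), a)


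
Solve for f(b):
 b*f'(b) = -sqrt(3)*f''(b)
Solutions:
 f(b) = C1 + C2*erf(sqrt(2)*3^(3/4)*b/6)


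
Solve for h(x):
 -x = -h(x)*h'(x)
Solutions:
 h(x) = -sqrt(C1 + x^2)
 h(x) = sqrt(C1 + x^2)


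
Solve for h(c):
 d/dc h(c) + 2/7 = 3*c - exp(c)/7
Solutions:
 h(c) = C1 + 3*c^2/2 - 2*c/7 - exp(c)/7


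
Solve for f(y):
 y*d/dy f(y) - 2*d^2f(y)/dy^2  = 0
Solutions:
 f(y) = C1 + C2*erfi(y/2)


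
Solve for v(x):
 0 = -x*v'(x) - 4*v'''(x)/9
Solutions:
 v(x) = C1 + Integral(C2*airyai(-2^(1/3)*3^(2/3)*x/2) + C3*airybi(-2^(1/3)*3^(2/3)*x/2), x)


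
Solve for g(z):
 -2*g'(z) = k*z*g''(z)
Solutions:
 g(z) = C1 + z^(((re(k) - 2)*re(k) + im(k)^2)/(re(k)^2 + im(k)^2))*(C2*sin(2*log(z)*Abs(im(k))/(re(k)^2 + im(k)^2)) + C3*cos(2*log(z)*im(k)/(re(k)^2 + im(k)^2)))


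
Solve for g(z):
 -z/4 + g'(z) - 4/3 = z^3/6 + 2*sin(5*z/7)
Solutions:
 g(z) = C1 + z^4/24 + z^2/8 + 4*z/3 - 14*cos(5*z/7)/5


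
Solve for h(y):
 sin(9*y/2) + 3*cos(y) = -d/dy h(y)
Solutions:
 h(y) = C1 - 3*sin(y) + 2*cos(9*y/2)/9


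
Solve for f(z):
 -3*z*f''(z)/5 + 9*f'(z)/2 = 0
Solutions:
 f(z) = C1 + C2*z^(17/2)


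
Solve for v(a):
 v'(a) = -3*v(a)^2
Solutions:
 v(a) = 1/(C1 + 3*a)


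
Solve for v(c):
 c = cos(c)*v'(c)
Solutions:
 v(c) = C1 + Integral(c/cos(c), c)


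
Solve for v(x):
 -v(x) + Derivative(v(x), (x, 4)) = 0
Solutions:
 v(x) = C1*exp(-x) + C2*exp(x) + C3*sin(x) + C4*cos(x)


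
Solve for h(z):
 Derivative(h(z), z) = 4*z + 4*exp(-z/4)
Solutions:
 h(z) = C1 + 2*z^2 - 16*exp(-z/4)


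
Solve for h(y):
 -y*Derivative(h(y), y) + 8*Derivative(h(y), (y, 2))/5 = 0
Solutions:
 h(y) = C1 + C2*erfi(sqrt(5)*y/4)


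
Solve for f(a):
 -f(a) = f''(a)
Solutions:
 f(a) = C1*sin(a) + C2*cos(a)


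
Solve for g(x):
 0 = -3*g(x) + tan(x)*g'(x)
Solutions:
 g(x) = C1*sin(x)^3


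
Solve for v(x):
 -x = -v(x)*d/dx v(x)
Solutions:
 v(x) = -sqrt(C1 + x^2)
 v(x) = sqrt(C1 + x^2)


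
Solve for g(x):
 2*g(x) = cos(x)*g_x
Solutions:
 g(x) = C1*(sin(x) + 1)/(sin(x) - 1)


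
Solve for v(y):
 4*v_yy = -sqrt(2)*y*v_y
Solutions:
 v(y) = C1 + C2*erf(2^(3/4)*y/4)


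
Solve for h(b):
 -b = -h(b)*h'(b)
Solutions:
 h(b) = -sqrt(C1 + b^2)
 h(b) = sqrt(C1 + b^2)


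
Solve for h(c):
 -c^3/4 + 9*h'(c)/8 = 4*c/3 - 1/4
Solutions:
 h(c) = C1 + c^4/18 + 16*c^2/27 - 2*c/9


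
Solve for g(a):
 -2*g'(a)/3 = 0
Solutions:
 g(a) = C1


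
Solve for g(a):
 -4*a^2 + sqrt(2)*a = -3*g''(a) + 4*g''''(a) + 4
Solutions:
 g(a) = C1 + C2*a + C3*exp(-sqrt(3)*a/2) + C4*exp(sqrt(3)*a/2) + a^4/9 - sqrt(2)*a^3/18 + 22*a^2/9


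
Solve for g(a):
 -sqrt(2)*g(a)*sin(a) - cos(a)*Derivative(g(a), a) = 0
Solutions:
 g(a) = C1*cos(a)^(sqrt(2))


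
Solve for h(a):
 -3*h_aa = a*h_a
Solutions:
 h(a) = C1 + C2*erf(sqrt(6)*a/6)


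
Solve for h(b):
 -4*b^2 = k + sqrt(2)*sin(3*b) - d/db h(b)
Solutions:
 h(b) = C1 + 4*b^3/3 + b*k - sqrt(2)*cos(3*b)/3


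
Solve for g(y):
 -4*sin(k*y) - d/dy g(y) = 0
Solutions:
 g(y) = C1 + 4*cos(k*y)/k


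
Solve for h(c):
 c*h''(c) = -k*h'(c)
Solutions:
 h(c) = C1 + c^(1 - re(k))*(C2*sin(log(c)*Abs(im(k))) + C3*cos(log(c)*im(k)))


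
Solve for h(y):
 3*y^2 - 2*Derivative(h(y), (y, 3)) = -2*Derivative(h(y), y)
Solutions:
 h(y) = C1 + C2*exp(-y) + C3*exp(y) - y^3/2 - 3*y


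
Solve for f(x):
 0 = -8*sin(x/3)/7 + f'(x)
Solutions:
 f(x) = C1 - 24*cos(x/3)/7


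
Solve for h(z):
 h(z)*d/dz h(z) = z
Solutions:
 h(z) = -sqrt(C1 + z^2)
 h(z) = sqrt(C1 + z^2)


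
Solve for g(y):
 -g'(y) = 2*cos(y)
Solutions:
 g(y) = C1 - 2*sin(y)


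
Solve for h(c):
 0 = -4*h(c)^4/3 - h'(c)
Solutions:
 h(c) = (-1 - sqrt(3)*I)*(1/(C1 + 4*c))^(1/3)/2
 h(c) = (-1 + sqrt(3)*I)*(1/(C1 + 4*c))^(1/3)/2
 h(c) = (1/(C1 + 4*c))^(1/3)


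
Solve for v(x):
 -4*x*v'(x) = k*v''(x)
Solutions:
 v(x) = C1 + C2*sqrt(k)*erf(sqrt(2)*x*sqrt(1/k))


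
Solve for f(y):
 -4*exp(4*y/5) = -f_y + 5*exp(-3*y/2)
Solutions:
 f(y) = C1 + 5*exp(4*y/5) - 10*exp(-3*y/2)/3


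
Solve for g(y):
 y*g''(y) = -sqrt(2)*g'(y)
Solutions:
 g(y) = C1 + C2*y^(1 - sqrt(2))


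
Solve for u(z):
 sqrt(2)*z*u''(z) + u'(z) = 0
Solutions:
 u(z) = C1 + C2*z^(1 - sqrt(2)/2)


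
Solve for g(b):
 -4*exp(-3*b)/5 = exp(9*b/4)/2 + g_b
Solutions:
 g(b) = C1 - 2*exp(9*b/4)/9 + 4*exp(-3*b)/15


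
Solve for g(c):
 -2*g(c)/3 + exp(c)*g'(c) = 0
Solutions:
 g(c) = C1*exp(-2*exp(-c)/3)


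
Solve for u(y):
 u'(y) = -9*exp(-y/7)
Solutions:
 u(y) = C1 + 63*exp(-y/7)


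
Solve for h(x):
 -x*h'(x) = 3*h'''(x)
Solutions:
 h(x) = C1 + Integral(C2*airyai(-3^(2/3)*x/3) + C3*airybi(-3^(2/3)*x/3), x)


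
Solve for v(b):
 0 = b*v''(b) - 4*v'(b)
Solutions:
 v(b) = C1 + C2*b^5


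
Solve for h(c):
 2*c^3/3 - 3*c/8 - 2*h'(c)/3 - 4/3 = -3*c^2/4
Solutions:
 h(c) = C1 + c^4/4 + 3*c^3/8 - 9*c^2/32 - 2*c


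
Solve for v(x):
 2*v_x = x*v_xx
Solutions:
 v(x) = C1 + C2*x^3


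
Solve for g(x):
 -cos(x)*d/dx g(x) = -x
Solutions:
 g(x) = C1 + Integral(x/cos(x), x)


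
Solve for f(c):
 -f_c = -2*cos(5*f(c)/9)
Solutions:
 -2*c - 9*log(sin(5*f(c)/9) - 1)/10 + 9*log(sin(5*f(c)/9) + 1)/10 = C1


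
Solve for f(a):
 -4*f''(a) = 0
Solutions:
 f(a) = C1 + C2*a


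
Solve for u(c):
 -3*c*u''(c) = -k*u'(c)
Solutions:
 u(c) = C1 + c^(re(k)/3 + 1)*(C2*sin(log(c)*Abs(im(k))/3) + C3*cos(log(c)*im(k)/3))


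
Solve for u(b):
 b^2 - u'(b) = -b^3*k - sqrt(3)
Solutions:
 u(b) = C1 + b^4*k/4 + b^3/3 + sqrt(3)*b


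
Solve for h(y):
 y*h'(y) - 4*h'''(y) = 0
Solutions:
 h(y) = C1 + Integral(C2*airyai(2^(1/3)*y/2) + C3*airybi(2^(1/3)*y/2), y)


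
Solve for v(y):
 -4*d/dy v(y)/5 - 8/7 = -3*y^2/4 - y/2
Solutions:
 v(y) = C1 + 5*y^3/16 + 5*y^2/16 - 10*y/7


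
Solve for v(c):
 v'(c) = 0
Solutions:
 v(c) = C1


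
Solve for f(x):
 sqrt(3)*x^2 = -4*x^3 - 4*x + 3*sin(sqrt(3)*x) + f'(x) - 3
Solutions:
 f(x) = C1 + x^4 + sqrt(3)*x^3/3 + 2*x^2 + 3*x + sqrt(3)*cos(sqrt(3)*x)


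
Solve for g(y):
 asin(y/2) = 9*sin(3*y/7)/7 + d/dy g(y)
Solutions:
 g(y) = C1 + y*asin(y/2) + sqrt(4 - y^2) + 3*cos(3*y/7)


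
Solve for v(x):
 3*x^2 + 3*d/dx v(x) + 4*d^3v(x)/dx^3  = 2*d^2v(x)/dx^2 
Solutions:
 v(x) = C1 - x^3/3 - 2*x^2/3 + 16*x/9 + (C2*sin(sqrt(11)*x/4) + C3*cos(sqrt(11)*x/4))*exp(x/4)


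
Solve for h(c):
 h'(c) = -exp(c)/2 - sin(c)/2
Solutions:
 h(c) = C1 - exp(c)/2 + cos(c)/2


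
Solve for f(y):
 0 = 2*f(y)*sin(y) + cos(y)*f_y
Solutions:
 f(y) = C1*cos(y)^2


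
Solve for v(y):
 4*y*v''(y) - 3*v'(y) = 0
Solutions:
 v(y) = C1 + C2*y^(7/4)


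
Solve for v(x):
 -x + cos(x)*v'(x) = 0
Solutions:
 v(x) = C1 + Integral(x/cos(x), x)


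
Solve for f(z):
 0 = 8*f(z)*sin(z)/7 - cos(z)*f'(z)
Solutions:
 f(z) = C1/cos(z)^(8/7)


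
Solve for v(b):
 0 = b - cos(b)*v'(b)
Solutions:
 v(b) = C1 + Integral(b/cos(b), b)


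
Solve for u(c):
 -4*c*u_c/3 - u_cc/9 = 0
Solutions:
 u(c) = C1 + C2*erf(sqrt(6)*c)


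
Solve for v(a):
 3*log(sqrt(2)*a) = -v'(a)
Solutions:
 v(a) = C1 - 3*a*log(a) - 3*a*log(2)/2 + 3*a


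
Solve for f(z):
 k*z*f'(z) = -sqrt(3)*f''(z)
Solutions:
 f(z) = Piecewise((-sqrt(2)*3^(1/4)*sqrt(pi)*C1*erf(sqrt(2)*3^(3/4)*sqrt(k)*z/6)/(2*sqrt(k)) - C2, (k > 0) | (k < 0)), (-C1*z - C2, True))


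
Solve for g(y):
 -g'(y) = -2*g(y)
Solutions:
 g(y) = C1*exp(2*y)
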